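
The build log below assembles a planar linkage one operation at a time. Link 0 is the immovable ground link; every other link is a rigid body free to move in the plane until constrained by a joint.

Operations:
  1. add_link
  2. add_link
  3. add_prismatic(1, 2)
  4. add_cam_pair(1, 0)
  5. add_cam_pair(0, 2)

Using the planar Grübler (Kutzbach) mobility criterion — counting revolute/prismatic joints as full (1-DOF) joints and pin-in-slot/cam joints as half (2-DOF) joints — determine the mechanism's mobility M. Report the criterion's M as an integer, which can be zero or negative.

M = 2

L=1 J1=0 J2=0
add link → L=2 J1=0 J2=0
add link → L=3 J1=0 J2=0
P@1,2 dof=1 J1 → L=3 J1=1 J2=0
C@1,0 dof=2 J2 → L=3 J1=1 J2=1
C@0,2 dof=2 J2 → L=3 J1=1 J2=2
M=3(L−1)−2J1−J2=3·2−2·1−2=2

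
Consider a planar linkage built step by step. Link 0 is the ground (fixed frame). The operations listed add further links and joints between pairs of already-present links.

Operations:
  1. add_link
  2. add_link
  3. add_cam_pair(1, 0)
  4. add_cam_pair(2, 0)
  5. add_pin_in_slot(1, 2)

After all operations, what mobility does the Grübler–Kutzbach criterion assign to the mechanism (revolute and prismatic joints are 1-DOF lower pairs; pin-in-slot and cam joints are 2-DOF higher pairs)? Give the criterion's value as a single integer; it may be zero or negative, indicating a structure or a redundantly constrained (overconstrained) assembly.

M = 3

L=1 J1=0 J2=0
add link → L=2 J1=0 J2=0
add link → L=3 J1=0 J2=0
C@1,0 dof=2 J2 → L=3 J1=0 J2=1
C@2,0 dof=2 J2 → L=3 J1=0 J2=2
PS@1,2 dof=2 J2 → L=3 J1=0 J2=3
M=3(L−1)−2J1−J2=3·2−2·0−3=3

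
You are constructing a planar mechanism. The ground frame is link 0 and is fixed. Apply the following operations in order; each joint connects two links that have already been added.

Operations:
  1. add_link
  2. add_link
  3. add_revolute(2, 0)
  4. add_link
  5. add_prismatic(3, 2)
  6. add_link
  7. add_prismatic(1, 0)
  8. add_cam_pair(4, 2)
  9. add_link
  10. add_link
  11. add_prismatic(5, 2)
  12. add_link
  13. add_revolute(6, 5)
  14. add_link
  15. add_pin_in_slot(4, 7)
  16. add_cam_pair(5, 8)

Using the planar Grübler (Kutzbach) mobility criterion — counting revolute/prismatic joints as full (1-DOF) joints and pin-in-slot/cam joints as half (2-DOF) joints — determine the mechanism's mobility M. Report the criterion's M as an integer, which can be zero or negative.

M = 11

(L,J1,J2)=(1,0,0); link0 fixed
link1: (2,0,0)
link2: (3,0,0)
R 2-0 [J1]: (3,1,0)
link3: (4,1,0)
P 3-2 [J1]: (4,2,0)
link4: (5,2,0)
P 1-0 [J1]: (5,3,0)
C 4-2 [J2]: (5,3,1)
link5: (6,3,1)
link6: (7,3,1)
P 5-2 [J1]: (7,4,1)
link7: (8,4,1)
R 6-5 [J1]: (8,5,1)
link8: (9,5,1)
PS 4-7 [J2]: (9,5,2)
C 5-8 [J2]: (9,5,3)
Grübler: 3·8 − 2·5 − 3 = 11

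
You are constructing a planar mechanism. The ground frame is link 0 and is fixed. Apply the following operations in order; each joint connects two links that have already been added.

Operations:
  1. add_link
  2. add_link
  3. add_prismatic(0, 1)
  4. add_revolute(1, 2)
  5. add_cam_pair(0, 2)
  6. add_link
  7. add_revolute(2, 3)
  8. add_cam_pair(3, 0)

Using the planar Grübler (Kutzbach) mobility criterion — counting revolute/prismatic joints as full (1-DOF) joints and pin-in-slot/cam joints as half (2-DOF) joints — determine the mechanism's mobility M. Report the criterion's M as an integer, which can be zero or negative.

[1;0;0] (link 0 is ground)
L+ [2;0;0]
L+ [3;0;0]
P(0,1)∈J1 [3;1;0]
R(1,2)∈J1 [3;2;0]
C(0,2)∈J2 [3;2;1]
L+ [4;2;1]
R(2,3)∈J1 [4;3;1]
C(3,0)∈J2 [4;3;2]
mobility = 9 − 6 − 2 = 1

M = 1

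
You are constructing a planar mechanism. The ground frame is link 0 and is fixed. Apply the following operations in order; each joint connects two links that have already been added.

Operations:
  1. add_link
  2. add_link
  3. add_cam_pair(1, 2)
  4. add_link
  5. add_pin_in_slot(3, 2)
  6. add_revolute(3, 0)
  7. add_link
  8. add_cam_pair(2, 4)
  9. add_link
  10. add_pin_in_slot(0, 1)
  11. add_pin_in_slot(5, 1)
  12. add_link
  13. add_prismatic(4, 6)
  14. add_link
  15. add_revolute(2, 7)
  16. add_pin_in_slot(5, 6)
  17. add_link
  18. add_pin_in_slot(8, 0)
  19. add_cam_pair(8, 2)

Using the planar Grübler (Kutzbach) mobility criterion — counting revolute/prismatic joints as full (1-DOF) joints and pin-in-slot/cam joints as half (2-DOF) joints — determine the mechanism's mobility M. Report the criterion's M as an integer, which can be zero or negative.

M = 10

L=1 J1=0 J2=0
add link → L=2 J1=0 J2=0
add link → L=3 J1=0 J2=0
C@1,2 dof=2 J2 → L=3 J1=0 J2=1
add link → L=4 J1=0 J2=1
PS@3,2 dof=2 J2 → L=4 J1=0 J2=2
R@3,0 dof=1 J1 → L=4 J1=1 J2=2
add link → L=5 J1=1 J2=2
C@2,4 dof=2 J2 → L=5 J1=1 J2=3
add link → L=6 J1=1 J2=3
PS@0,1 dof=2 J2 → L=6 J1=1 J2=4
PS@5,1 dof=2 J2 → L=6 J1=1 J2=5
add link → L=7 J1=1 J2=5
P@4,6 dof=1 J1 → L=7 J1=2 J2=5
add link → L=8 J1=2 J2=5
R@2,7 dof=1 J1 → L=8 J1=3 J2=5
PS@5,6 dof=2 J2 → L=8 J1=3 J2=6
add link → L=9 J1=3 J2=6
PS@8,0 dof=2 J2 → L=9 J1=3 J2=7
C@8,2 dof=2 J2 → L=9 J1=3 J2=8
M=3(L−1)−2J1−J2=3·8−2·3−8=10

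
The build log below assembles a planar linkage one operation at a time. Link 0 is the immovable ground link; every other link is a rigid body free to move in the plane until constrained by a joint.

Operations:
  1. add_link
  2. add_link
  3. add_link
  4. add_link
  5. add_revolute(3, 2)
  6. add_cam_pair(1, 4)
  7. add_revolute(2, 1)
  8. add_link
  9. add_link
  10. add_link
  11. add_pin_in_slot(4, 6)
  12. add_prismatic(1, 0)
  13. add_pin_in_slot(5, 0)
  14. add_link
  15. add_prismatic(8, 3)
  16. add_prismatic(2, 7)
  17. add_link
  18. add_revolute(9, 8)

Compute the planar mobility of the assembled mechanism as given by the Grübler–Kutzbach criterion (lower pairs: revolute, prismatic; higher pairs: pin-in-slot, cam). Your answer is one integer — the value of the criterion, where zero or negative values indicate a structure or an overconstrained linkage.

link 0 = ground. State L|J1|J2 = 1|0|0
+link1  2|0|0
+link2  3|0|0
+link3  4|0|0
+link4  5|0|0
R(3,2) f=1→J1  5|1|0
C(1,4) f=2→J2  5|1|1
R(2,1) f=1→J1  5|2|1
+link5  6|2|1
+link6  7|2|1
+link7  8|2|1
PS(4,6) f=2→J2  8|2|2
P(1,0) f=1→J1  8|3|2
PS(5,0) f=2→J2  8|3|3
+link8  9|3|3
P(8,3) f=1→J1  9|4|3
P(2,7) f=1→J1  9|5|3
+link9  10|5|3
R(9,8) f=1→J1  10|6|3
M = 3(10−1)−2·6−3 = 27−12−3 = 12

M = 12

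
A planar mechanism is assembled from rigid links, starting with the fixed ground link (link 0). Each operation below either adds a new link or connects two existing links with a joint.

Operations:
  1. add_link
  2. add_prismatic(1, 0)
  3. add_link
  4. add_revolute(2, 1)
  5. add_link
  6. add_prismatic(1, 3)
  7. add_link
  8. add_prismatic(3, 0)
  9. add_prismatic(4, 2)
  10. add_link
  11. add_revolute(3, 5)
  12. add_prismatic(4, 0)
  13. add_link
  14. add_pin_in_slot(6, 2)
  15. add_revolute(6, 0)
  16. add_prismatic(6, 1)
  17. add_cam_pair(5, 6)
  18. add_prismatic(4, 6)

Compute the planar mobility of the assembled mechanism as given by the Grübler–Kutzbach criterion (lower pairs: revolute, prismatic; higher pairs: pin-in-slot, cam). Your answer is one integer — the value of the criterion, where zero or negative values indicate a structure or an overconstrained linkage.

M = -4

L=1 J1=0 J2=0
add link → L=2 J1=0 J2=0
P@1,0 dof=1 J1 → L=2 J1=1 J2=0
add link → L=3 J1=1 J2=0
R@2,1 dof=1 J1 → L=3 J1=2 J2=0
add link → L=4 J1=2 J2=0
P@1,3 dof=1 J1 → L=4 J1=3 J2=0
add link → L=5 J1=3 J2=0
P@3,0 dof=1 J1 → L=5 J1=4 J2=0
P@4,2 dof=1 J1 → L=5 J1=5 J2=0
add link → L=6 J1=5 J2=0
R@3,5 dof=1 J1 → L=6 J1=6 J2=0
P@4,0 dof=1 J1 → L=6 J1=7 J2=0
add link → L=7 J1=7 J2=0
PS@6,2 dof=2 J2 → L=7 J1=7 J2=1
R@6,0 dof=1 J1 → L=7 J1=8 J2=1
P@6,1 dof=1 J1 → L=7 J1=9 J2=1
C@5,6 dof=2 J2 → L=7 J1=9 J2=2
P@4,6 dof=1 J1 → L=7 J1=10 J2=2
M=3(L−1)−2J1−J2=3·6−2·10−2=-4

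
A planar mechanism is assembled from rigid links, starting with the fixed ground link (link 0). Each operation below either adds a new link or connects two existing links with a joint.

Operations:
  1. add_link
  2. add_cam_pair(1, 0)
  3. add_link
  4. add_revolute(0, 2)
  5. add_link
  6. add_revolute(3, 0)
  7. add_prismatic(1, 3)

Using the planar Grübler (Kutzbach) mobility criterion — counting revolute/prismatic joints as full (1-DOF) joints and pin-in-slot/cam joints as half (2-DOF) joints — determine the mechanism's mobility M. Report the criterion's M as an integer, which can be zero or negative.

[1;0;0] (link 0 is ground)
L+ [2;0;0]
C(1,0)∈J2 [2;0;1]
L+ [3;0;1]
R(0,2)∈J1 [3;1;1]
L+ [4;1;1]
R(3,0)∈J1 [4;2;1]
P(1,3)∈J1 [4;3;1]
mobility = 9 − 6 − 1 = 2

M = 2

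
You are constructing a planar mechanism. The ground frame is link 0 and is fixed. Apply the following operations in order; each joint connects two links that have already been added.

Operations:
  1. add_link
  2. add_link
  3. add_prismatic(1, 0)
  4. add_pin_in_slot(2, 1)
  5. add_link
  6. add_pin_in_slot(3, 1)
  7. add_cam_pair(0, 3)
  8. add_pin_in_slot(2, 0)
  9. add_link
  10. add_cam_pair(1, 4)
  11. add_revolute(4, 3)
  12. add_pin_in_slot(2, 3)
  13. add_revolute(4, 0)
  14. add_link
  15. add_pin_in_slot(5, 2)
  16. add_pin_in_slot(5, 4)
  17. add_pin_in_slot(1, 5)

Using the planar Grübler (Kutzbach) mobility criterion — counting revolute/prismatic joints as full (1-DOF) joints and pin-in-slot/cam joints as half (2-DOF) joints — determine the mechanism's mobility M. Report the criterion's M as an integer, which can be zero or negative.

M = 0

[1;0;0] (link 0 is ground)
L+ [2;0;0]
L+ [3;0;0]
P(1,0)∈J1 [3;1;0]
PS(2,1)∈J2 [3;1;1]
L+ [4;1;1]
PS(3,1)∈J2 [4;1;2]
C(0,3)∈J2 [4;1;3]
PS(2,0)∈J2 [4;1;4]
L+ [5;1;4]
C(1,4)∈J2 [5;1;5]
R(4,3)∈J1 [5;2;5]
PS(2,3)∈J2 [5;2;6]
R(4,0)∈J1 [5;3;6]
L+ [6;3;6]
PS(5,2)∈J2 [6;3;7]
PS(5,4)∈J2 [6;3;8]
PS(1,5)∈J2 [6;3;9]
mobility = 15 − 6 − 9 = 0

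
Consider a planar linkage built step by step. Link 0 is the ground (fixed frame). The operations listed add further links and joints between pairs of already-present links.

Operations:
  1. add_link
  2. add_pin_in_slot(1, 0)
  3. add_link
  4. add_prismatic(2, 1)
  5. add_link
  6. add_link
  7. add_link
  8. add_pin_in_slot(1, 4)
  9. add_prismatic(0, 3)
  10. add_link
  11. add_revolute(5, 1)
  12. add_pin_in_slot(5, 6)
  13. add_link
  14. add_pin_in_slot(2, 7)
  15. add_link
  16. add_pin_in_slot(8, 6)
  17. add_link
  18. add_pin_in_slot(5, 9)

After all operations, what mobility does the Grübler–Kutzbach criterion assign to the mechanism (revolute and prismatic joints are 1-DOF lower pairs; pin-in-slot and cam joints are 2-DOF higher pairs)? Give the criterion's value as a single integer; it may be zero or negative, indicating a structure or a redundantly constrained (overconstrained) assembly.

ground; <1,0,0>
#1 <2,0,0>
PS:1↔0 J2 <2,0,1>
#2 <3,0,1>
P:2↔1 J1 <3,1,1>
#3 <4,1,1>
#4 <5,1,1>
#5 <6,1,1>
PS:1↔4 J2 <6,1,2>
P:0↔3 J1 <6,2,2>
#6 <7,2,2>
R:5↔1 J1 <7,3,2>
PS:5↔6 J2 <7,3,3>
#7 <8,3,3>
PS:2↔7 J2 <8,3,4>
#8 <9,3,4>
PS:8↔6 J2 <9,3,5>
#9 <10,3,5>
PS:5↔9 J2 <10,3,6>
3×9 − 2×3 − 1×6 = 15

M = 15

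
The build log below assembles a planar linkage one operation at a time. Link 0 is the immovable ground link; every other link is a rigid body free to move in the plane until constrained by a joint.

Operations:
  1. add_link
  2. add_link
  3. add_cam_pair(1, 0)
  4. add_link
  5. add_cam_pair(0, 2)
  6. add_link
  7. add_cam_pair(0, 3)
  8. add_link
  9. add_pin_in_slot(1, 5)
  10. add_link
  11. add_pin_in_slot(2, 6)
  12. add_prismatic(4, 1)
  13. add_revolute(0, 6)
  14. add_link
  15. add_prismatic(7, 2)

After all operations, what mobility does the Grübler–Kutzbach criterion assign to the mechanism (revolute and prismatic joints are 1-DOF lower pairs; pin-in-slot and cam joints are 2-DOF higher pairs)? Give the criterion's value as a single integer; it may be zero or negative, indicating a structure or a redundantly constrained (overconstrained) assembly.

L=1 J1=0 J2=0
add link → L=2 J1=0 J2=0
add link → L=3 J1=0 J2=0
C@1,0 dof=2 J2 → L=3 J1=0 J2=1
add link → L=4 J1=0 J2=1
C@0,2 dof=2 J2 → L=4 J1=0 J2=2
add link → L=5 J1=0 J2=2
C@0,3 dof=2 J2 → L=5 J1=0 J2=3
add link → L=6 J1=0 J2=3
PS@1,5 dof=2 J2 → L=6 J1=0 J2=4
add link → L=7 J1=0 J2=4
PS@2,6 dof=2 J2 → L=7 J1=0 J2=5
P@4,1 dof=1 J1 → L=7 J1=1 J2=5
R@0,6 dof=1 J1 → L=7 J1=2 J2=5
add link → L=8 J1=2 J2=5
P@7,2 dof=1 J1 → L=8 J1=3 J2=5
M=3(L−1)−2J1−J2=3·7−2·3−5=10

M = 10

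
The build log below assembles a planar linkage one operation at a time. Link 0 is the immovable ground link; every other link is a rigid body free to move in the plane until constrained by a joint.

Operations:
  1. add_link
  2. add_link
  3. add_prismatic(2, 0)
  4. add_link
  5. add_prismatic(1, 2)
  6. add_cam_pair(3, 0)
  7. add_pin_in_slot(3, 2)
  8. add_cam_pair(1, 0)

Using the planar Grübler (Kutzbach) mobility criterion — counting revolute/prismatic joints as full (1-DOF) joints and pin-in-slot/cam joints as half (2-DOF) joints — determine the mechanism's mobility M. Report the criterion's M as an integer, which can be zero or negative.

M = 2

[1;0;0] (link 0 is ground)
L+ [2;0;0]
L+ [3;0;0]
P(2,0)∈J1 [3;1;0]
L+ [4;1;0]
P(1,2)∈J1 [4;2;0]
C(3,0)∈J2 [4;2;1]
PS(3,2)∈J2 [4;2;2]
C(1,0)∈J2 [4;2;3]
mobility = 9 − 4 − 3 = 2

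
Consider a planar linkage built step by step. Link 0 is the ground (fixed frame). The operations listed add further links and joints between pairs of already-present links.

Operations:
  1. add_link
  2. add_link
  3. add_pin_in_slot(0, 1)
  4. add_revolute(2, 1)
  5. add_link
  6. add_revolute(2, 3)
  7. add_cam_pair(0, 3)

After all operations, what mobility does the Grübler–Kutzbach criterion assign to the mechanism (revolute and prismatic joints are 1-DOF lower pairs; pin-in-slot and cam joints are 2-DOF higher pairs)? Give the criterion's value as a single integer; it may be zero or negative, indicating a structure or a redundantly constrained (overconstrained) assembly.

ground; <1,0,0>
#1 <2,0,0>
#2 <3,0,0>
PS:0↔1 J2 <3,0,1>
R:2↔1 J1 <3,1,1>
#3 <4,1,1>
R:2↔3 J1 <4,2,1>
C:0↔3 J2 <4,2,2>
3×3 − 2×2 − 1×2 = 3

M = 3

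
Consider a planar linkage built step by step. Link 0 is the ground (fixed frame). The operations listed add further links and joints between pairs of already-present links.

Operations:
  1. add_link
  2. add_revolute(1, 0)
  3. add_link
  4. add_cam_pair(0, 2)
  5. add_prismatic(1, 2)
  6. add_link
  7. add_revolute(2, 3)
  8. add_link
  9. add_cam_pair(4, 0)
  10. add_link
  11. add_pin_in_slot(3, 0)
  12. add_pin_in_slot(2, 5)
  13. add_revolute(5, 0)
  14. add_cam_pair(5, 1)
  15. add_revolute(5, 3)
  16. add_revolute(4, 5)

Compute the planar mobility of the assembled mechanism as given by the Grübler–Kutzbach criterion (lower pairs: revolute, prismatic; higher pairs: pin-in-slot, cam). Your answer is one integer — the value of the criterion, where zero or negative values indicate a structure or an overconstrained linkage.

M = -2

link 0 = ground. State L|J1|J2 = 1|0|0
+link1  2|0|0
R(1,0) f=1→J1  2|1|0
+link2  3|1|0
C(0,2) f=2→J2  3|1|1
P(1,2) f=1→J1  3|2|1
+link3  4|2|1
R(2,3) f=1→J1  4|3|1
+link4  5|3|1
C(4,0) f=2→J2  5|3|2
+link5  6|3|2
PS(3,0) f=2→J2  6|3|3
PS(2,5) f=2→J2  6|3|4
R(5,0) f=1→J1  6|4|4
C(5,1) f=2→J2  6|4|5
R(5,3) f=1→J1  6|5|5
R(4,5) f=1→J1  6|6|5
M = 3(6−1)−2·6−5 = 15−12−5 = -2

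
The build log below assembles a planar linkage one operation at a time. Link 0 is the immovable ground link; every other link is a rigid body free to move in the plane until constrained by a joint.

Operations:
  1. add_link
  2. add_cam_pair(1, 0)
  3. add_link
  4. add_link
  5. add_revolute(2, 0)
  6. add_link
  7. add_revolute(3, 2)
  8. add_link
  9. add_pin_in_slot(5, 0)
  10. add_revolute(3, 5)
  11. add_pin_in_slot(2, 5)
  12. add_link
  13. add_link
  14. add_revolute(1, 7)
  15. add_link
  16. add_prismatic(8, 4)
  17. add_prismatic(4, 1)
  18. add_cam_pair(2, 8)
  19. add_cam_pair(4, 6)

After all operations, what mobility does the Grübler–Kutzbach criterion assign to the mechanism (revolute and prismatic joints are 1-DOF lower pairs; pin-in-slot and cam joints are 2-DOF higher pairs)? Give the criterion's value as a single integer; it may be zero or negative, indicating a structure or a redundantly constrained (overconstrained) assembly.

M = 7

ground; <1,0,0>
#1 <2,0,0>
C:1↔0 J2 <2,0,1>
#2 <3,0,1>
#3 <4,0,1>
R:2↔0 J1 <4,1,1>
#4 <5,1,1>
R:3↔2 J1 <5,2,1>
#5 <6,2,1>
PS:5↔0 J2 <6,2,2>
R:3↔5 J1 <6,3,2>
PS:2↔5 J2 <6,3,3>
#6 <7,3,3>
#7 <8,3,3>
R:1↔7 J1 <8,4,3>
#8 <9,4,3>
P:8↔4 J1 <9,5,3>
P:4↔1 J1 <9,6,3>
C:2↔8 J2 <9,6,4>
C:4↔6 J2 <9,6,5>
3×8 − 2×6 − 1×5 = 7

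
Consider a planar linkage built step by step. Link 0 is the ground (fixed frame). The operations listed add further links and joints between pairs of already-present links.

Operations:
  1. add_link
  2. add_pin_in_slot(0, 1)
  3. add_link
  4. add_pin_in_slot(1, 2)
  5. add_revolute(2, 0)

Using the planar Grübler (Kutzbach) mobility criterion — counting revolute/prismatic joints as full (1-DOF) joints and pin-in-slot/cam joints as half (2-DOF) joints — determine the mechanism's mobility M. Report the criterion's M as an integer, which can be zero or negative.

[1;0;0] (link 0 is ground)
L+ [2;0;0]
PS(0,1)∈J2 [2;0;1]
L+ [3;0;1]
PS(1,2)∈J2 [3;0;2]
R(2,0)∈J1 [3;1;2]
mobility = 6 − 2 − 2 = 2

M = 2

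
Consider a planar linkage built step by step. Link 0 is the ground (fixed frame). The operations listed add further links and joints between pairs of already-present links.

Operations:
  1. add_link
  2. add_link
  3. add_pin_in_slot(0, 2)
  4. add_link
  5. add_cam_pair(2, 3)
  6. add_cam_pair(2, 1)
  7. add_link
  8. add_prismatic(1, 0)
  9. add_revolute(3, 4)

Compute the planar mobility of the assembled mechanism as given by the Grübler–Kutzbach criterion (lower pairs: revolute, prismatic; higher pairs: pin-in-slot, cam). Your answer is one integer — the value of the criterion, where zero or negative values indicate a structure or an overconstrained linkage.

M = 5

(L,J1,J2)=(1,0,0); link0 fixed
link1: (2,0,0)
link2: (3,0,0)
PS 0-2 [J2]: (3,0,1)
link3: (4,0,1)
C 2-3 [J2]: (4,0,2)
C 2-1 [J2]: (4,0,3)
link4: (5,0,3)
P 1-0 [J1]: (5,1,3)
R 3-4 [J1]: (5,2,3)
Grübler: 3·4 − 2·2 − 3 = 5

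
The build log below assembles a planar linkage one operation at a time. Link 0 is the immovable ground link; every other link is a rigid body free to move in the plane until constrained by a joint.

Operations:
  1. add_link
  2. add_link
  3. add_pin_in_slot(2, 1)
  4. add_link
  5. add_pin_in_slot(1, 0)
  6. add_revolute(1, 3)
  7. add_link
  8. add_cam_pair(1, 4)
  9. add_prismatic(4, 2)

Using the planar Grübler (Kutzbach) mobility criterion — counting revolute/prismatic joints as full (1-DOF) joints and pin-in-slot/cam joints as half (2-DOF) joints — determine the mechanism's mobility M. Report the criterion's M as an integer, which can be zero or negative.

link 0 = ground. State L|J1|J2 = 1|0|0
+link1  2|0|0
+link2  3|0|0
PS(2,1) f=2→J2  3|0|1
+link3  4|0|1
PS(1,0) f=2→J2  4|0|2
R(1,3) f=1→J1  4|1|2
+link4  5|1|2
C(1,4) f=2→J2  5|1|3
P(4,2) f=1→J1  5|2|3
M = 3(5−1)−2·2−3 = 12−4−3 = 5

M = 5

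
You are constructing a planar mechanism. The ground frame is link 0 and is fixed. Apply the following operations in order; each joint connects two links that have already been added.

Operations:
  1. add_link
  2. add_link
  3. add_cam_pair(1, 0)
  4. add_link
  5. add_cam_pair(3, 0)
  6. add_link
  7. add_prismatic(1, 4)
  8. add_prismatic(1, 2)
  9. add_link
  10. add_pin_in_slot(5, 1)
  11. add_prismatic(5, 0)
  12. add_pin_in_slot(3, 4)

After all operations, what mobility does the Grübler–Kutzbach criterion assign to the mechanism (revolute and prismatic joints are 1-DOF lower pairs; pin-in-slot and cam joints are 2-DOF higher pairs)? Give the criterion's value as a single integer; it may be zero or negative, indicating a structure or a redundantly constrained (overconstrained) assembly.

M = 5

[1;0;0] (link 0 is ground)
L+ [2;0;0]
L+ [3;0;0]
C(1,0)∈J2 [3;0;1]
L+ [4;0;1]
C(3,0)∈J2 [4;0;2]
L+ [5;0;2]
P(1,4)∈J1 [5;1;2]
P(1,2)∈J1 [5;2;2]
L+ [6;2;2]
PS(5,1)∈J2 [6;2;3]
P(5,0)∈J1 [6;3;3]
PS(3,4)∈J2 [6;3;4]
mobility = 15 − 6 − 4 = 5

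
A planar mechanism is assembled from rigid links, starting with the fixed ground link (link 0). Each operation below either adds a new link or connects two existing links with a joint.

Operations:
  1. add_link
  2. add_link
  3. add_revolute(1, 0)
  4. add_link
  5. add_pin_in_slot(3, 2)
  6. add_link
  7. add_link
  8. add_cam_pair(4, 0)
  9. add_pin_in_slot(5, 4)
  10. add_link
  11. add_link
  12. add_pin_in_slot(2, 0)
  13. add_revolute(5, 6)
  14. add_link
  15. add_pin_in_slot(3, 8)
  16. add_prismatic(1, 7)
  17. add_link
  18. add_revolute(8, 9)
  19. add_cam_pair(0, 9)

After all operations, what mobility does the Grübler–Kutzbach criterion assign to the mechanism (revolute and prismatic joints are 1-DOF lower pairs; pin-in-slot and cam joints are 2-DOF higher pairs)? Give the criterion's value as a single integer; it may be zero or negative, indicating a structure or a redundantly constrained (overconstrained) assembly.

M = 13

link 0 = ground. State L|J1|J2 = 1|0|0
+link1  2|0|0
+link2  3|0|0
R(1,0) f=1→J1  3|1|0
+link3  4|1|0
PS(3,2) f=2→J2  4|1|1
+link4  5|1|1
+link5  6|1|1
C(4,0) f=2→J2  6|1|2
PS(5,4) f=2→J2  6|1|3
+link6  7|1|3
+link7  8|1|3
PS(2,0) f=2→J2  8|1|4
R(5,6) f=1→J1  8|2|4
+link8  9|2|4
PS(3,8) f=2→J2  9|2|5
P(1,7) f=1→J1  9|3|5
+link9  10|3|5
R(8,9) f=1→J1  10|4|5
C(0,9) f=2→J2  10|4|6
M = 3(10−1)−2·4−6 = 27−8−6 = 13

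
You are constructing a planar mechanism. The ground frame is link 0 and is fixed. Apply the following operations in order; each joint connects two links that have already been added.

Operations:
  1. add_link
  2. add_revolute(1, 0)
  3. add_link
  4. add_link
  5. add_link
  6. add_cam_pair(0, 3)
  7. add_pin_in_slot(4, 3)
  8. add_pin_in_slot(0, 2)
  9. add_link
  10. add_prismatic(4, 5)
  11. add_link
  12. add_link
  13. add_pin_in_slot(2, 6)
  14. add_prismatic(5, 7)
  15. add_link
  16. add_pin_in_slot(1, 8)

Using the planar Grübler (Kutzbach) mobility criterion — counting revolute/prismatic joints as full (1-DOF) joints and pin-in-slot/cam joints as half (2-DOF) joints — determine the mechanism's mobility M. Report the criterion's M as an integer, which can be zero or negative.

M = 13

link 0 = ground. State L|J1|J2 = 1|0|0
+link1  2|0|0
R(1,0) f=1→J1  2|1|0
+link2  3|1|0
+link3  4|1|0
+link4  5|1|0
C(0,3) f=2→J2  5|1|1
PS(4,3) f=2→J2  5|1|2
PS(0,2) f=2→J2  5|1|3
+link5  6|1|3
P(4,5) f=1→J1  6|2|3
+link6  7|2|3
+link7  8|2|3
PS(2,6) f=2→J2  8|2|4
P(5,7) f=1→J1  8|3|4
+link8  9|3|4
PS(1,8) f=2→J2  9|3|5
M = 3(9−1)−2·3−5 = 24−6−5 = 13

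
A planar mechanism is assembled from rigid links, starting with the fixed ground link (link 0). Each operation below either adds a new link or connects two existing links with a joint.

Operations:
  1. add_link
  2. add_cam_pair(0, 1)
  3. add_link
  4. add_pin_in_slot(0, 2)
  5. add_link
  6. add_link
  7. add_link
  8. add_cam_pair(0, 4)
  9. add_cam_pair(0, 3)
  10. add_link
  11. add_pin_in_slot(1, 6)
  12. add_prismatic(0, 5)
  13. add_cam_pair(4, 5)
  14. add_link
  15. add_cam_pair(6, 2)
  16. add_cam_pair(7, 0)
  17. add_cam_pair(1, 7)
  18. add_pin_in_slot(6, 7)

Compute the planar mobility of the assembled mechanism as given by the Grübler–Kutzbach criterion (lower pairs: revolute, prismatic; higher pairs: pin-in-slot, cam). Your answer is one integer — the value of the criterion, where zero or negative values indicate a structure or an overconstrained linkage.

M = 9

L=1 J1=0 J2=0
add link → L=2 J1=0 J2=0
C@0,1 dof=2 J2 → L=2 J1=0 J2=1
add link → L=3 J1=0 J2=1
PS@0,2 dof=2 J2 → L=3 J1=0 J2=2
add link → L=4 J1=0 J2=2
add link → L=5 J1=0 J2=2
add link → L=6 J1=0 J2=2
C@0,4 dof=2 J2 → L=6 J1=0 J2=3
C@0,3 dof=2 J2 → L=6 J1=0 J2=4
add link → L=7 J1=0 J2=4
PS@1,6 dof=2 J2 → L=7 J1=0 J2=5
P@0,5 dof=1 J1 → L=7 J1=1 J2=5
C@4,5 dof=2 J2 → L=7 J1=1 J2=6
add link → L=8 J1=1 J2=6
C@6,2 dof=2 J2 → L=8 J1=1 J2=7
C@7,0 dof=2 J2 → L=8 J1=1 J2=8
C@1,7 dof=2 J2 → L=8 J1=1 J2=9
PS@6,7 dof=2 J2 → L=8 J1=1 J2=10
M=3(L−1)−2J1−J2=3·7−2·1−10=9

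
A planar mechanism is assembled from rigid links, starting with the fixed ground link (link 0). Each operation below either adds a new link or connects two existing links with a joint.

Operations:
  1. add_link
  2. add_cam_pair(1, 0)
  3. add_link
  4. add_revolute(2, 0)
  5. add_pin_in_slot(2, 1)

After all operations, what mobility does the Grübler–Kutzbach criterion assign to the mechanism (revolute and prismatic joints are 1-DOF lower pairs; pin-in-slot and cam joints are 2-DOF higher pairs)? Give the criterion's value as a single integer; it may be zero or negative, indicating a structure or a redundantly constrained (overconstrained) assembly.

L=1 J1=0 J2=0
add link → L=2 J1=0 J2=0
C@1,0 dof=2 J2 → L=2 J1=0 J2=1
add link → L=3 J1=0 J2=1
R@2,0 dof=1 J1 → L=3 J1=1 J2=1
PS@2,1 dof=2 J2 → L=3 J1=1 J2=2
M=3(L−1)−2J1−J2=3·2−2·1−2=2

M = 2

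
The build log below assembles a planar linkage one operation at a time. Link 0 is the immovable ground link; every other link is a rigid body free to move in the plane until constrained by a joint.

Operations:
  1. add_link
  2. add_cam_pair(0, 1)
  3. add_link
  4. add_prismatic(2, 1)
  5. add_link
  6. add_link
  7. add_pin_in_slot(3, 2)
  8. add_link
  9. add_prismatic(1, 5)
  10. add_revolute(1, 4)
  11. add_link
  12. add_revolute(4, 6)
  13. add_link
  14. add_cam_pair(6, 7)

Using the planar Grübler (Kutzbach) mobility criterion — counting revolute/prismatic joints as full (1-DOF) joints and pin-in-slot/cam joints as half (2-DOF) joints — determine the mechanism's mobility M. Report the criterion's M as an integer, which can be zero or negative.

[1;0;0] (link 0 is ground)
L+ [2;0;0]
C(0,1)∈J2 [2;0;1]
L+ [3;0;1]
P(2,1)∈J1 [3;1;1]
L+ [4;1;1]
L+ [5;1;1]
PS(3,2)∈J2 [5;1;2]
L+ [6;1;2]
P(1,5)∈J1 [6;2;2]
R(1,4)∈J1 [6;3;2]
L+ [7;3;2]
R(4,6)∈J1 [7;4;2]
L+ [8;4;2]
C(6,7)∈J2 [8;4;3]
mobility = 21 − 8 − 3 = 10

M = 10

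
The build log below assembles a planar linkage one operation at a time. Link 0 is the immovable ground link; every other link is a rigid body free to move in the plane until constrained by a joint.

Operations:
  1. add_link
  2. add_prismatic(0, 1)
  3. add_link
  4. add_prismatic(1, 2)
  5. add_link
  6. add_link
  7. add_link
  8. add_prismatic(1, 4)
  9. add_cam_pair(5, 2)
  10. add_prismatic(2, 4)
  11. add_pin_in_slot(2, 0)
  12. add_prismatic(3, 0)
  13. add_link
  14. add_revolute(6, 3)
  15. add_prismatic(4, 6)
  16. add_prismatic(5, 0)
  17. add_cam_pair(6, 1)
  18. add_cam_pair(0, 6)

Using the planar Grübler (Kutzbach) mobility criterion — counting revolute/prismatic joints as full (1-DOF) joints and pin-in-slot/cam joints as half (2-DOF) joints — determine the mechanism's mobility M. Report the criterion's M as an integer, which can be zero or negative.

L=1 J1=0 J2=0
add link → L=2 J1=0 J2=0
P@0,1 dof=1 J1 → L=2 J1=1 J2=0
add link → L=3 J1=1 J2=0
P@1,2 dof=1 J1 → L=3 J1=2 J2=0
add link → L=4 J1=2 J2=0
add link → L=5 J1=2 J2=0
add link → L=6 J1=2 J2=0
P@1,4 dof=1 J1 → L=6 J1=3 J2=0
C@5,2 dof=2 J2 → L=6 J1=3 J2=1
P@2,4 dof=1 J1 → L=6 J1=4 J2=1
PS@2,0 dof=2 J2 → L=6 J1=4 J2=2
P@3,0 dof=1 J1 → L=6 J1=5 J2=2
add link → L=7 J1=5 J2=2
R@6,3 dof=1 J1 → L=7 J1=6 J2=2
P@4,6 dof=1 J1 → L=7 J1=7 J2=2
P@5,0 dof=1 J1 → L=7 J1=8 J2=2
C@6,1 dof=2 J2 → L=7 J1=8 J2=3
C@0,6 dof=2 J2 → L=7 J1=8 J2=4
M=3(L−1)−2J1−J2=3·6−2·8−4=-2

M = -2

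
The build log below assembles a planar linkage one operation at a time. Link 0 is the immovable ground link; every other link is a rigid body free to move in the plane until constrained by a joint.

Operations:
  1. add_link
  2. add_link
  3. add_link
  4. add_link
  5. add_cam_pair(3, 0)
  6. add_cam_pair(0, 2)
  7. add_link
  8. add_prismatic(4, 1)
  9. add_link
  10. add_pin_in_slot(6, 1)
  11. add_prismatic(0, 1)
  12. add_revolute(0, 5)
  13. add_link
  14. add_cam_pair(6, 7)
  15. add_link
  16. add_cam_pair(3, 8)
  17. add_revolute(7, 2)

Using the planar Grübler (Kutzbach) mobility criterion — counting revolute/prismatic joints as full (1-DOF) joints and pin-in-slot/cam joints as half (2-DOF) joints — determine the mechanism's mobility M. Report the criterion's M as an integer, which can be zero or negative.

M = 11

link 0 = ground. State L|J1|J2 = 1|0|0
+link1  2|0|0
+link2  3|0|0
+link3  4|0|0
+link4  5|0|0
C(3,0) f=2→J2  5|0|1
C(0,2) f=2→J2  5|0|2
+link5  6|0|2
P(4,1) f=1→J1  6|1|2
+link6  7|1|2
PS(6,1) f=2→J2  7|1|3
P(0,1) f=1→J1  7|2|3
R(0,5) f=1→J1  7|3|3
+link7  8|3|3
C(6,7) f=2→J2  8|3|4
+link8  9|3|4
C(3,8) f=2→J2  9|3|5
R(7,2) f=1→J1  9|4|5
M = 3(9−1)−2·4−5 = 24−8−5 = 11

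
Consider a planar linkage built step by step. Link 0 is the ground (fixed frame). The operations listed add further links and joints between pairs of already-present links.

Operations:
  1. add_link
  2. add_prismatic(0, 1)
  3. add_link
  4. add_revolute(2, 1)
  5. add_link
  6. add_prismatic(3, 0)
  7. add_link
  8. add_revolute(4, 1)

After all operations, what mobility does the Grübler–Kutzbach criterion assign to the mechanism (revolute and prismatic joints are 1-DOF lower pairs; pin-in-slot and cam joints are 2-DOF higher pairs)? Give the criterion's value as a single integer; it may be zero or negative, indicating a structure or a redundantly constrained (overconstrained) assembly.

M = 4

(L,J1,J2)=(1,0,0); link0 fixed
link1: (2,0,0)
P 0-1 [J1]: (2,1,0)
link2: (3,1,0)
R 2-1 [J1]: (3,2,0)
link3: (4,2,0)
P 3-0 [J1]: (4,3,0)
link4: (5,3,0)
R 4-1 [J1]: (5,4,0)
Grübler: 3·4 − 2·4 − 0 = 4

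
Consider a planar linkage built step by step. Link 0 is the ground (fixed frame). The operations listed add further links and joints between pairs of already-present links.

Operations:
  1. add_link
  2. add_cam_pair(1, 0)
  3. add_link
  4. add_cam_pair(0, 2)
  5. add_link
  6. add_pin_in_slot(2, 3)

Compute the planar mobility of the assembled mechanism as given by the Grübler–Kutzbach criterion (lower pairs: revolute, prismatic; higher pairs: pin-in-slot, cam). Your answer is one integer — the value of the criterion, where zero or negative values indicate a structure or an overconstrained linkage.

(L,J1,J2)=(1,0,0); link0 fixed
link1: (2,0,0)
C 1-0 [J2]: (2,0,1)
link2: (3,0,1)
C 0-2 [J2]: (3,0,2)
link3: (4,0,2)
PS 2-3 [J2]: (4,0,3)
Grübler: 3·3 − 2·0 − 3 = 6

M = 6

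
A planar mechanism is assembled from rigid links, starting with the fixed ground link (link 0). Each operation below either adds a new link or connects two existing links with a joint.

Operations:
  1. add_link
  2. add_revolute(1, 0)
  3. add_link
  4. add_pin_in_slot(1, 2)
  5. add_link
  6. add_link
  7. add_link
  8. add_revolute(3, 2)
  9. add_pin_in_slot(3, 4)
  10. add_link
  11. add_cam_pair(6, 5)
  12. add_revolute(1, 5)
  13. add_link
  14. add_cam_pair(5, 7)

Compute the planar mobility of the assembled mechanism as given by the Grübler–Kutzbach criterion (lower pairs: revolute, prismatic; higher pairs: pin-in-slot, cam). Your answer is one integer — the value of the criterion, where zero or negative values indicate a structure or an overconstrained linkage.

ground; <1,0,0>
#1 <2,0,0>
R:1↔0 J1 <2,1,0>
#2 <3,1,0>
PS:1↔2 J2 <3,1,1>
#3 <4,1,1>
#4 <5,1,1>
#5 <6,1,1>
R:3↔2 J1 <6,2,1>
PS:3↔4 J2 <6,2,2>
#6 <7,2,2>
C:6↔5 J2 <7,2,3>
R:1↔5 J1 <7,3,3>
#7 <8,3,3>
C:5↔7 J2 <8,3,4>
3×7 − 2×3 − 1×4 = 11

M = 11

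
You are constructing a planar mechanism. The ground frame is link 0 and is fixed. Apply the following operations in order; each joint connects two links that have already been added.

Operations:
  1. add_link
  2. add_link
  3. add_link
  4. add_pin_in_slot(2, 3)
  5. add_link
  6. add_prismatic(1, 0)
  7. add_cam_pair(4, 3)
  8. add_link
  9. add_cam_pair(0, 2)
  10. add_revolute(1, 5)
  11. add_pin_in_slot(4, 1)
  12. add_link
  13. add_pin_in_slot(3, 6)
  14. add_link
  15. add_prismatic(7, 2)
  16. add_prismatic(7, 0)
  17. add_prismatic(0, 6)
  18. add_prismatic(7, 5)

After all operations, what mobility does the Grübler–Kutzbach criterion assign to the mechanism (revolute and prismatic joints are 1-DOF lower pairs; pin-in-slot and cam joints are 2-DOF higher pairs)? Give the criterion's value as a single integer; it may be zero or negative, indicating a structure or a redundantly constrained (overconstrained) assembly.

(L,J1,J2)=(1,0,0); link0 fixed
link1: (2,0,0)
link2: (3,0,0)
link3: (4,0,0)
PS 2-3 [J2]: (4,0,1)
link4: (5,0,1)
P 1-0 [J1]: (5,1,1)
C 4-3 [J2]: (5,1,2)
link5: (6,1,2)
C 0-2 [J2]: (6,1,3)
R 1-5 [J1]: (6,2,3)
PS 4-1 [J2]: (6,2,4)
link6: (7,2,4)
PS 3-6 [J2]: (7,2,5)
link7: (8,2,5)
P 7-2 [J1]: (8,3,5)
P 7-0 [J1]: (8,4,5)
P 0-6 [J1]: (8,5,5)
P 7-5 [J1]: (8,6,5)
Grübler: 3·7 − 2·6 − 5 = 4

M = 4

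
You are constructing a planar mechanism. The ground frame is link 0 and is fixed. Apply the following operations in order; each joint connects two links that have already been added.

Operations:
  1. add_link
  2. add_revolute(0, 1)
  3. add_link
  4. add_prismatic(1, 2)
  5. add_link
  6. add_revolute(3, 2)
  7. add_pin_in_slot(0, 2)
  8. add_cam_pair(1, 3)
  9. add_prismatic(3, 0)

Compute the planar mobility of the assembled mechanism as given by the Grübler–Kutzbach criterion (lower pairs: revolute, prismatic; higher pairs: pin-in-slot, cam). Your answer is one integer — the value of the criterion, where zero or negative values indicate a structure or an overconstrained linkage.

M = -1

ground; <1,0,0>
#1 <2,0,0>
R:0↔1 J1 <2,1,0>
#2 <3,1,0>
P:1↔2 J1 <3,2,0>
#3 <4,2,0>
R:3↔2 J1 <4,3,0>
PS:0↔2 J2 <4,3,1>
C:1↔3 J2 <4,3,2>
P:3↔0 J1 <4,4,2>
3×3 − 2×4 − 1×2 = -1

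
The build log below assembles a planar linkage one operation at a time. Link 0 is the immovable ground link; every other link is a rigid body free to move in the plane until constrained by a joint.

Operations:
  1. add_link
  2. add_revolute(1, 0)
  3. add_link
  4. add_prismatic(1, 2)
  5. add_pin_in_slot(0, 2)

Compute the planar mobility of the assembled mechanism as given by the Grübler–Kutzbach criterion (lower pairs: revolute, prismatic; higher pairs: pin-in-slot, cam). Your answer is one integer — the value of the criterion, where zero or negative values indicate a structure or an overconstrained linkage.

M = 1

L=1 J1=0 J2=0
add link → L=2 J1=0 J2=0
R@1,0 dof=1 J1 → L=2 J1=1 J2=0
add link → L=3 J1=1 J2=0
P@1,2 dof=1 J1 → L=3 J1=2 J2=0
PS@0,2 dof=2 J2 → L=3 J1=2 J2=1
M=3(L−1)−2J1−J2=3·2−2·2−1=1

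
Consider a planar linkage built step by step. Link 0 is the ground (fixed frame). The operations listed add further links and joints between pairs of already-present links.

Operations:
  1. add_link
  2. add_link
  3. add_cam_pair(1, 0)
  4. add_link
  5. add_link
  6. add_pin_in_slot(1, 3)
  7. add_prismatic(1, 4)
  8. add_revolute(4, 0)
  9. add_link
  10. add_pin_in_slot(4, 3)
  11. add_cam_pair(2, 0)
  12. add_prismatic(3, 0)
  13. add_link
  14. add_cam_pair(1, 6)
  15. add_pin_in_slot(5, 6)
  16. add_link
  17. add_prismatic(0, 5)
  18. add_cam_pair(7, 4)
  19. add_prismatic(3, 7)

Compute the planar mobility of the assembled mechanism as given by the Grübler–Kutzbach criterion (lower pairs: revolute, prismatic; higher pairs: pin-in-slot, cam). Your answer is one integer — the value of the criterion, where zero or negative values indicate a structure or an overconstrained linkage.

(L,J1,J2)=(1,0,0); link0 fixed
link1: (2,0,0)
link2: (3,0,0)
C 1-0 [J2]: (3,0,1)
link3: (4,0,1)
link4: (5,0,1)
PS 1-3 [J2]: (5,0,2)
P 1-4 [J1]: (5,1,2)
R 4-0 [J1]: (5,2,2)
link5: (6,2,2)
PS 4-3 [J2]: (6,2,3)
C 2-0 [J2]: (6,2,4)
P 3-0 [J1]: (6,3,4)
link6: (7,3,4)
C 1-6 [J2]: (7,3,5)
PS 5-6 [J2]: (7,3,6)
link7: (8,3,6)
P 0-5 [J1]: (8,4,6)
C 7-4 [J2]: (8,4,7)
P 3-7 [J1]: (8,5,7)
Grübler: 3·7 − 2·5 − 7 = 4

M = 4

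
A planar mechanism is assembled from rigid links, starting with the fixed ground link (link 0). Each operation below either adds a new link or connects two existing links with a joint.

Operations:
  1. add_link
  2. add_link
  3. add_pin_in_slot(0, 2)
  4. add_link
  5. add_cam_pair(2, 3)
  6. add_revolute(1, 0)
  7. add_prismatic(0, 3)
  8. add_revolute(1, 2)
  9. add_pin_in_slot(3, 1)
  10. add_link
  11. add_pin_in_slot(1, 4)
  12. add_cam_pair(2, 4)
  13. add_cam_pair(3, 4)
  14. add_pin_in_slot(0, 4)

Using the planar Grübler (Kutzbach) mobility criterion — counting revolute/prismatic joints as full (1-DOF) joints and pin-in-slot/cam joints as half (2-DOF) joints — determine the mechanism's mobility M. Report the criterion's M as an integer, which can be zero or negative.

M = -1

[1;0;0] (link 0 is ground)
L+ [2;0;0]
L+ [3;0;0]
PS(0,2)∈J2 [3;0;1]
L+ [4;0;1]
C(2,3)∈J2 [4;0;2]
R(1,0)∈J1 [4;1;2]
P(0,3)∈J1 [4;2;2]
R(1,2)∈J1 [4;3;2]
PS(3,1)∈J2 [4;3;3]
L+ [5;3;3]
PS(1,4)∈J2 [5;3;4]
C(2,4)∈J2 [5;3;5]
C(3,4)∈J2 [5;3;6]
PS(0,4)∈J2 [5;3;7]
mobility = 12 − 6 − 7 = -1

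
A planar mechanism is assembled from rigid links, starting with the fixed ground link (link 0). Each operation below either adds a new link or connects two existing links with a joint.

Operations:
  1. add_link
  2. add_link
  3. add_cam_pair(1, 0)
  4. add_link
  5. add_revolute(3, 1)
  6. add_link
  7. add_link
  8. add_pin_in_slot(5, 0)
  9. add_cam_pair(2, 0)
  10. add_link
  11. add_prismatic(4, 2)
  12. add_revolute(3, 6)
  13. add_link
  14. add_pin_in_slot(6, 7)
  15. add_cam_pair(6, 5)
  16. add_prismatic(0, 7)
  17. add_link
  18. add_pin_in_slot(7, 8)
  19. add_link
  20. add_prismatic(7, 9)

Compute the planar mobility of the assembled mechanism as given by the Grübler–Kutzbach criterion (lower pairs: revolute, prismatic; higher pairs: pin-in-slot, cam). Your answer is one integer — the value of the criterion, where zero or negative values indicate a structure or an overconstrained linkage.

L=1 J1=0 J2=0
add link → L=2 J1=0 J2=0
add link → L=3 J1=0 J2=0
C@1,0 dof=2 J2 → L=3 J1=0 J2=1
add link → L=4 J1=0 J2=1
R@3,1 dof=1 J1 → L=4 J1=1 J2=1
add link → L=5 J1=1 J2=1
add link → L=6 J1=1 J2=1
PS@5,0 dof=2 J2 → L=6 J1=1 J2=2
C@2,0 dof=2 J2 → L=6 J1=1 J2=3
add link → L=7 J1=1 J2=3
P@4,2 dof=1 J1 → L=7 J1=2 J2=3
R@3,6 dof=1 J1 → L=7 J1=3 J2=3
add link → L=8 J1=3 J2=3
PS@6,7 dof=2 J2 → L=8 J1=3 J2=4
C@6,5 dof=2 J2 → L=8 J1=3 J2=5
P@0,7 dof=1 J1 → L=8 J1=4 J2=5
add link → L=9 J1=4 J2=5
PS@7,8 dof=2 J2 → L=9 J1=4 J2=6
add link → L=10 J1=4 J2=6
P@7,9 dof=1 J1 → L=10 J1=5 J2=6
M=3(L−1)−2J1−J2=3·9−2·5−6=11

M = 11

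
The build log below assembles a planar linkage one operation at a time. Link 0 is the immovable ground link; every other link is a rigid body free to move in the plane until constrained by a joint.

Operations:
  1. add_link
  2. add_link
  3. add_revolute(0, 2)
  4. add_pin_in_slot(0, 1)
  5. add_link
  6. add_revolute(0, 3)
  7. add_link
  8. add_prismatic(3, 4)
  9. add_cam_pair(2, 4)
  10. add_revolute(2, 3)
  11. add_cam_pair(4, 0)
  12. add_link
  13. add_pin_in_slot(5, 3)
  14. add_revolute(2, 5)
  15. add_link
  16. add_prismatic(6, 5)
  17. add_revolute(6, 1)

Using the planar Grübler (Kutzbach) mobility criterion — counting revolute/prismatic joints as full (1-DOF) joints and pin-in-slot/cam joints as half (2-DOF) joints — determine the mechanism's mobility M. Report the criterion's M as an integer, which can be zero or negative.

M = 0

(L,J1,J2)=(1,0,0); link0 fixed
link1: (2,0,0)
link2: (3,0,0)
R 0-2 [J1]: (3,1,0)
PS 0-1 [J2]: (3,1,1)
link3: (4,1,1)
R 0-3 [J1]: (4,2,1)
link4: (5,2,1)
P 3-4 [J1]: (5,3,1)
C 2-4 [J2]: (5,3,2)
R 2-3 [J1]: (5,4,2)
C 4-0 [J2]: (5,4,3)
link5: (6,4,3)
PS 5-3 [J2]: (6,4,4)
R 2-5 [J1]: (6,5,4)
link6: (7,5,4)
P 6-5 [J1]: (7,6,4)
R 6-1 [J1]: (7,7,4)
Grübler: 3·6 − 2·7 − 4 = 0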